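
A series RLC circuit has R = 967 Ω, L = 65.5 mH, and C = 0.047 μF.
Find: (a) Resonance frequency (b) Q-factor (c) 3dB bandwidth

Step 1 — Resonance condition Im(Z)=0 gives ω₀ = 1/√(LC).
Step 2 — ω₀ = 1/√(0.0655·4.7e-08) = 1.802e+04 rad/s.
Step 3 — f₀ = ω₀/(2π) = 2868 Hz.
Step 4 — Series Q: Q = ω₀L/R = 1.802e+04·0.0655/967 = 1.221.
Step 5 — 3dB bandwidth: Δω = ω₀/Q = 1.476e+04 rad/s; BW = Δω/(2π) = 2350 Hz.

(a) f₀ = 2868 Hz  (b) Q = 1.221  (c) BW = 2350 Hz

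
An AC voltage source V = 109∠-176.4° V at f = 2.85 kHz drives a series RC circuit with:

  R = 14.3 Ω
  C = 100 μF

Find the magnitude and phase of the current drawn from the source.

Step 1 — Angular frequency: ω = 2π·f = 2π·2850 = 1.791e+04 rad/s.
Step 2 — Component impedances:
  R: Z = R = 14.3 Ω
  C: Z = 1/(jωC) = -j/(ω·C) = 0 - j0.5584 Ω
Step 3 — Series combination: Z_total = R + C = 14.3 - j0.5584 Ω = 14.31∠-2.2° Ω.
Step 4 — Source phasor: V = 109∠-176.4° V = -108.8 - j6.844 V.
Step 5 — Ohm's law: I = V / Z_total = (-108.8 - j6.844) / (14.3 - j0.5584) = -7.577 - j0.7745 A.
Step 6 — Convert to polar: |I| = 7.617 A, ∠I = -174.2°.

I = 7.617∠-174.2° A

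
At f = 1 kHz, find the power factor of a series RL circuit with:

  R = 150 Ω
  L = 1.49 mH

Step 1 — Angular frequency: ω = 2π·f = 2π·1000 = 6283 rad/s.
Step 2 — Component impedances:
  R: Z = R = 150 Ω
  L: Z = jωL = j·6283·0.00149 = 0 + j9.362 Ω
Step 3 — Series combination: Z_total = R + L = 150 + j9.362 Ω = 150.3∠3.6° Ω.
Step 4 — Power factor: PF = cos(φ) = Re(Z)/|Z| = 150/150.29 = 0.9981.
Step 5 — Type: Im(Z) = 9.362 ⇒ lagging (phase φ = 3.6°).

PF = 0.9981 (lagging, φ = 3.6°)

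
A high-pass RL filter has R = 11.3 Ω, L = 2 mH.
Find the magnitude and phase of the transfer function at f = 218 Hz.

Step 1 — Angular frequency: ω = 2π·218 = 1370 rad/s.
Step 2 — Transfer function: H(jω) = jωL/(R + jωL).
Step 3 — Numerator jωL = j·2.739; denominator R + jωL = 11.3 + j2.739.
Step 4 — H = 0.05551 + j0.229.
Step 5 — Magnitude: |H| = 0.2356 (-12.6 dB); phase: φ = 76.4°.

|H| = 0.2356 (-12.6 dB), φ = 76.4°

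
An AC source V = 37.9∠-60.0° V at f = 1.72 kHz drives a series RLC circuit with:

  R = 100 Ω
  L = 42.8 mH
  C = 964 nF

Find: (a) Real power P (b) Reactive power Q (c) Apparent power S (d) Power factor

Step 1 — Angular frequency: ω = 2π·f = 2π·1720 = 1.081e+04 rad/s.
Step 2 — Component impedances:
  R: Z = R = 100 Ω
  L: Z = jωL = j·1.081e+04·0.0428 = 0 + j462.5 Ω
  C: Z = 1/(jωC) = -j/(ω·C) = 0 - j95.99 Ω
Step 3 — Series combination: Z_total = R + L + C = 100 + j366.6 Ω = 380∠74.7° Ω.
Step 4 — Source phasor: V = 37.9∠-60.0° V = 18.95 - j32.82 V.
Step 5 — Current: I = V / Z = -0.07021 - j0.07085 A = 0.09975∠-134.7° A.
Step 6 — Complex power: S = V·I* = 0.995 + j3.647 VA.
Step 7 — Real power: P = Re(S) = 0.995 W.
Step 8 — Reactive power: Q = Im(S) = 3.647 VAR.
Step 9 — Apparent power: |S| = 3.781 VA.
Step 10 — Power factor: PF = P/|S| = 0.2632 (lagging).

(a) P = 0.995 W  (b) Q = 3.647 VAR  (c) S = 3.781 VA  (d) PF = 0.2632 (lagging)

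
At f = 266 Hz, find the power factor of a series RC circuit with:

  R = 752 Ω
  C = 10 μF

Step 1 — Angular frequency: ω = 2π·f = 2π·266 = 1671 rad/s.
Step 2 — Component impedances:
  R: Z = R = 752 Ω
  C: Z = 1/(jωC) = -j/(ω·C) = 0 - j59.83 Ω
Step 3 — Series combination: Z_total = R + C = 752 - j59.83 Ω = 754.4∠-4.5° Ω.
Step 4 — Power factor: PF = cos(φ) = Re(Z)/|Z| = 752/754.4 = 0.9968.
Step 5 — Type: Im(Z) = -59.83 ⇒ leading (phase φ = -4.5°).

PF = 0.9968 (leading, φ = -4.5°)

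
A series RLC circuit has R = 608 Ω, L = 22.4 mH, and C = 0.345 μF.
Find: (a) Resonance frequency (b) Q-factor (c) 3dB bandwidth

Step 1 — Resonance: ω₀ = 1/√(LC) = 1/√(0.0224·3.45e-07) = 1.138e+04 rad/s.
Step 2 — f₀ = ω₀/(2π) = 1810 Hz.
Step 3 — Series Q: Q = ω₀L/R = 1.138e+04·0.0224/608 = 0.4191.
Step 4 — Bandwidth: Δω = ω₀/Q = 2.714e+04 rad/s; BW = Δω/(2π) = 4320 Hz.

(a) f₀ = 1810 Hz  (b) Q = 0.4191  (c) BW = 4320 Hz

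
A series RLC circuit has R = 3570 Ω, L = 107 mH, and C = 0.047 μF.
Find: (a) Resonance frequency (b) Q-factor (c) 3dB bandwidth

Step 1 — Resonance: ω₀ = 1/√(LC) = 1/√(0.107·4.7e-08) = 1.41e+04 rad/s.
Step 2 — f₀ = ω₀/(2π) = 2244 Hz.
Step 3 — Series Q: Q = ω₀L/R = 1.41e+04·0.107/3570 = 0.4226.
Step 4 — Bandwidth: Δω = ω₀/Q = 3.336e+04 rad/s; BW = Δω/(2π) = 5310 Hz.

(a) f₀ = 2244 Hz  (b) Q = 0.4226  (c) BW = 5310 Hz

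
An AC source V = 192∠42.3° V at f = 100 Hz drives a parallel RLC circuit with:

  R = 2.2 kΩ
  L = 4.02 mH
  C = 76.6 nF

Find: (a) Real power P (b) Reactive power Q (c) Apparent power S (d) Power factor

Step 1 — Angular frequency: ω = 2π·f = 2π·100 = 628.3 rad/s.
Step 2 — Component impedances:
  R: Z = R = 2200 Ω
  L: Z = jωL = j·628.3·0.00402 = 0 + j2.526 Ω
  C: Z = 1/(jωC) = -j/(ω·C) = 0 - j2.078e+04 Ω
Step 3 — Parallel combination: 1/Z_total = 1/R + 1/L + 1/C; Z_total = 0.002901 + j2.526 Ω = 2.526∠89.9° Ω.
Step 4 — Source phasor: V = 192∠42.3° V = 142 + j129.2 V.
Step 5 — Current: I = V / Z = 51.22 - j56.16 A = 76.01∠-47.6° A.
Step 6 — Complex power: S = V·I* = 16.76 + j1.459e+04 VA.
Step 7 — Real power: P = Re(S) = 16.76 W.
Step 8 — Reactive power: Q = Im(S) = 1.459e+04 VAR.
Step 9 — Apparent power: |S| = 1.459e+04 VA.
Step 10 — Power factor: PF = P/|S| = 0.001148 (lagging).

(a) P = 16.76 W  (b) Q = 1.459e+04 VAR  (c) S = 1.459e+04 VA  (d) PF = 0.001148 (lagging)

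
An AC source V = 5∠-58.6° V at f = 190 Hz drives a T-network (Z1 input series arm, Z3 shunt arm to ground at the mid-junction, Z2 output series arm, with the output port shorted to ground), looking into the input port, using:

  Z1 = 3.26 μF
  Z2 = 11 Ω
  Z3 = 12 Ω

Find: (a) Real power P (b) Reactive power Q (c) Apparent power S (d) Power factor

Step 1 — Angular frequency: ω = 2π·f = 2π·190 = 1194 rad/s.
Step 2 — Component impedances:
  Z1: Z = 1/(jωC) = -j/(ω·C) = 0 - j257 Ω
  Z2: Z = R = 11 Ω
  Z3: Z = R = 12 Ω
Step 3 — With the output port shorted to ground, the output series arm Z2 runs from the junction to ground; the shunt arm Z3 also runs from the junction to ground. They appear in parallel: Z3 || Z2 = 5.739 Ω.
Step 4 — Series with input arm Z1: Z_in = Z1 + (Z3 || Z2) = 5.739 - j257 Ω = 257∠-88.7° Ω.
Step 5 — Source phasor: V = 5∠-58.6° V = 2.605 - j4.268 V.
Step 6 — Current: I = V / Z = 0.01683 + j0.009762 A = 0.01945∠30.1° A.
Step 7 — Complex power: S = V·I* = 0.002172 - j0.09725 VA.
Step 8 — Real power: P = Re(S) = 0.002172 W.
Step 9 — Reactive power: Q = Im(S) = -0.09725 VAR.
Step 10 — Apparent power: |S| = 0.09727 VA.
Step 11 — Power factor: PF = P/|S| = 0.02233 (leading).

(a) P = 0.002172 W  (b) Q = -0.09725 VAR  (c) S = 0.09727 VA  (d) PF = 0.02233 (leading)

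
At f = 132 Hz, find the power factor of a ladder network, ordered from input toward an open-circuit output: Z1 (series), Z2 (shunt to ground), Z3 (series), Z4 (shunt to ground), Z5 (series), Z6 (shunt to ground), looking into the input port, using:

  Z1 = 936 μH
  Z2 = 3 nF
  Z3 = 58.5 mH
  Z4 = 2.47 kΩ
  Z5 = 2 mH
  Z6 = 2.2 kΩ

Step 1 — Angular frequency: ω = 2π·f = 2π·132 = 829.4 rad/s.
Step 2 — Component impedances:
  Z1: Z = jωL = j·829.4·0.000936 = 0 + j0.7763 Ω
  Z2: Z = 1/(jωC) = -j/(ω·C) = 0 - j4.019e+05 Ω
  Z3: Z = jωL = j·829.4·0.0585 = 0 + j48.52 Ω
  Z4: Z = R = 2470 Ω
  Z5: Z = jωL = j·829.4·0.002 = 0 + j1.659 Ω
  Z6: Z = R = 2200 Ω
Step 3 — Ladder network (open output): work backward from the far end, alternating series and parallel combinations. Z_in = 1164 + j46.4 Ω = 1165∠2.3° Ω.
Step 4 — Power factor: PF = cos(φ) = Re(Z)/|Z| = 1163.9/1164.8 = 0.9992.
Step 5 — Type: Im(Z) = 46.4 ⇒ lagging (phase φ = 2.3°).

PF = 0.9992 (lagging, φ = 2.3°)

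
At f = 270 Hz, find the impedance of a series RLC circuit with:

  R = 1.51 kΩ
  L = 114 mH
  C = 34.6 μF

Step 1 — Angular frequency: ω = 2π·f = 2π·270 = 1696 rad/s.
Step 2 — Component impedances:
  R: Z = R = 1510 Ω
  L: Z = jωL = j·1696·0.114 = 0 + j193.4 Ω
  C: Z = 1/(jωC) = -j/(ω·C) = 0 - j17.04 Ω
Step 3 — Series combination: Z_total = R + L + C = 1510 + j176.4 Ω = 1520∠6.7° Ω.

Z = 1510 + j176.4 Ω = 1520∠6.7° Ω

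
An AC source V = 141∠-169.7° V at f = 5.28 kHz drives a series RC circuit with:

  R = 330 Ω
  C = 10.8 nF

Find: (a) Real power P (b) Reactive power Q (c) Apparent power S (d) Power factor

Step 1 — Angular frequency: ω = 2π·f = 2π·5280 = 3.318e+04 rad/s.
Step 2 — Component impedances:
  R: Z = R = 330 Ω
  C: Z = 1/(jωC) = -j/(ω·C) = 0 - j2791 Ω
Step 3 — Series combination: Z_total = R + C = 330 - j2791 Ω = 2810∠-83.3° Ω.
Step 4 — Source phasor: V = 141∠-169.7° V = -138.7 - j25.21 V.
Step 5 — Current: I = V / Z = 0.003112 - j0.05007 A = 0.05017∠-86.4° A.
Step 6 — Complex power: S = V·I* = 0.8306 - j7.025 VA.
Step 7 — Real power: P = Re(S) = 0.8306 W.
Step 8 — Reactive power: Q = Im(S) = -7.025 VAR.
Step 9 — Apparent power: |S| = 7.074 VA.
Step 10 — Power factor: PF = P/|S| = 0.1174 (leading).

(a) P = 0.8306 W  (b) Q = -7.025 VAR  (c) S = 7.074 VA  (d) PF = 0.1174 (leading)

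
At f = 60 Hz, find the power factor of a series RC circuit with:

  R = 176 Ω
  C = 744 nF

Step 1 — Angular frequency: ω = 2π·f = 2π·60 = 377 rad/s.
Step 2 — Component impedances:
  R: Z = R = 176 Ω
  C: Z = 1/(jωC) = -j/(ω·C) = 0 - j3565 Ω
Step 3 — Series combination: Z_total = R + C = 176 - j3565 Ω = 3570∠-87.2° Ω.
Step 4 — Power factor: PF = cos(φ) = Re(Z)/|Z| = 176/3570 = 0.0493.
Step 5 — Type: Im(Z) = -3565 ⇒ leading (phase φ = -87.2°).

PF = 0.0493 (leading, φ = -87.2°)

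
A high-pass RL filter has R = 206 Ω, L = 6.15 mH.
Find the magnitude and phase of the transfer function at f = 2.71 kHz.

Step 1 — Angular frequency: ω = 2π·2710 = 1.703e+04 rad/s.
Step 2 — Transfer function: H(jω) = jωL/(R + jωL).
Step 3 — Numerator jωL = j·104.7; denominator R + jωL = 206 + j104.7.
Step 4 — H = 0.2053 + j0.404.
Step 5 — Magnitude: |H| = 0.4532 (-6.9 dB); phase: φ = 63.1°.

|H| = 0.4532 (-6.9 dB), φ = 63.1°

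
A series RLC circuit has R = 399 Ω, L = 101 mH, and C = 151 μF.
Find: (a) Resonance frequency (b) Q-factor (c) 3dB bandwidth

Step 1 — Resonance: ω₀ = 1/√(LC) = 1/√(0.101·0.000151) = 256.1 rad/s.
Step 2 — f₀ = ω₀/(2π) = 40.75 Hz.
Step 3 — Series Q: Q = ω₀L/R = 256.1·0.101/399 = 0.06482.
Step 4 — Bandwidth: Δω = ω₀/Q = 3950 rad/s; BW = Δω/(2π) = 628.7 Hz.

(a) f₀ = 40.75 Hz  (b) Q = 0.06482  (c) BW = 628.7 Hz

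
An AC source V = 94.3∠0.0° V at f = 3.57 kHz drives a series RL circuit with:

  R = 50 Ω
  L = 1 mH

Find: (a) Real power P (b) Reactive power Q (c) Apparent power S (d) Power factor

Step 1 — Angular frequency: ω = 2π·f = 2π·3570 = 2.243e+04 rad/s.
Step 2 — Component impedances:
  R: Z = R = 50 Ω
  L: Z = jωL = j·2.243e+04·0.001 = 0 + j22.43 Ω
Step 3 — Series combination: Z_total = R + L = 50 + j22.43 Ω = 54.8∠24.2° Ω.
Step 4 — Source phasor: V = 94.3∠0.0° V = 94.3 V.
Step 5 — Current: I = V / Z = 1.57 - j0.7043 A = 1.721∠-24.2° A.
Step 6 — Complex power: S = V·I* = 148.1 + j66.42 VA.
Step 7 — Real power: P = Re(S) = 148.1 W.
Step 8 — Reactive power: Q = Im(S) = 66.42 VAR.
Step 9 — Apparent power: |S| = 162.3 VA.
Step 10 — Power factor: PF = P/|S| = 0.9124 (lagging).

(a) P = 148.1 W  (b) Q = 66.42 VAR  (c) S = 162.3 VA  (d) PF = 0.9124 (lagging)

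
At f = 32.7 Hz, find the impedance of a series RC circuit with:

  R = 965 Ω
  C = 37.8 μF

Step 1 — Angular frequency: ω = 2π·f = 2π·32.7 = 205.5 rad/s.
Step 2 — Component impedances:
  R: Z = R = 965 Ω
  C: Z = 1/(jωC) = -j/(ω·C) = 0 - j128.8 Ω
Step 3 — Series combination: Z_total = R + C = 965 - j128.8 Ω = 973.6∠-7.6° Ω.

Z = 965 - j128.8 Ω = 973.6∠-7.6° Ω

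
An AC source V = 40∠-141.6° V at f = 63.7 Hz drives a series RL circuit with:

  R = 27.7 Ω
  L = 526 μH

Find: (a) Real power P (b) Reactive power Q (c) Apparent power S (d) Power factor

Step 1 — Angular frequency: ω = 2π·f = 2π·63.7 = 400.2 rad/s.
Step 2 — Component impedances:
  R: Z = R = 27.7 Ω
  L: Z = jωL = j·400.2·0.000526 = 0 + j0.2105 Ω
Step 3 — Series combination: Z_total = R + L = 27.7 + j0.2105 Ω = 27.7∠0.4° Ω.
Step 4 — Source phasor: V = 40∠-141.6° V = -31.35 - j24.85 V.
Step 5 — Current: I = V / Z = -1.138 - j0.8883 A = 1.444∠-142.0° A.
Step 6 — Complex power: S = V·I* = 57.76 + j0.439 VA.
Step 7 — Real power: P = Re(S) = 57.76 W.
Step 8 — Reactive power: Q = Im(S) = 0.439 VAR.
Step 9 — Apparent power: |S| = 57.76 VA.
Step 10 — Power factor: PF = P/|S| = 1 (lagging).

(a) P = 57.76 W  (b) Q = 0.439 VAR  (c) S = 57.76 VA  (d) PF = 1 (lagging)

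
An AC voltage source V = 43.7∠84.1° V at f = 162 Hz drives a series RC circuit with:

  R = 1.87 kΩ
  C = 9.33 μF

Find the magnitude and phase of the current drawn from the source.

Step 1 — Angular frequency: ω = 2π·f = 2π·162 = 1018 rad/s.
Step 2 — Component impedances:
  R: Z = R = 1870 Ω
  C: Z = 1/(jωC) = -j/(ω·C) = 0 - j105.3 Ω
Step 3 — Series combination: Z_total = R + C = 1870 - j105.3 Ω = 1873∠-3.2° Ω.
Step 4 — Source phasor: V = 43.7∠84.1° V = 4.492 + j43.47 V.
Step 5 — Ohm's law: I = V / Z_total = (4.492 + j43.47) / (1870 - j105.3) = 0.00109 + j0.02331 A.
Step 6 — Convert to polar: |I| = 0.02333 A, ∠I = 87.3°.

I = 0.02333∠87.3° A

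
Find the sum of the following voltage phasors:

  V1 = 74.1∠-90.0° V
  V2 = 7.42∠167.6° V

Step 1 — Convert each phasor to rectangular form:
  V1 = 74.1·(cos(-90.0°) + j·sin(-90.0°)) = 0 - j74.1 V
  V2 = 7.42·(cos(167.6°) + j·sin(167.6°)) = -7.247 + j1.593 V
Step 2 — Sum components: V_total = -7.247 - j72.51 V.
Step 3 — Convert to polar: |V_total| = 72.87 V, ∠V_total = -95.7°.

V_total = 72.87∠-95.7° V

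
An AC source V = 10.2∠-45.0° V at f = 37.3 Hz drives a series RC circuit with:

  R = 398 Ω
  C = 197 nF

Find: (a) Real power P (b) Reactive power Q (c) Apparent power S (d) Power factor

Step 1 — Angular frequency: ω = 2π·f = 2π·37.3 = 234.4 rad/s.
Step 2 — Component impedances:
  R: Z = R = 398 Ω
  C: Z = 1/(jωC) = -j/(ω·C) = 0 - j2.166e+04 Ω
Step 3 — Series combination: Z_total = R + C = 398 - j2.166e+04 Ω = 2.166e+04∠-88.9° Ω.
Step 4 — Source phasor: V = 10.2∠-45.0° V = 7.212 - j7.212 V.
Step 5 — Current: I = V / Z = 0.000339 + j0.0003268 A = 0.0004708∠43.9° A.
Step 6 — Complex power: S = V·I* = 8.824e-05 - j0.004802 VA.
Step 7 — Real power: P = Re(S) = 8.824e-05 W.
Step 8 — Reactive power: Q = Im(S) = -0.004802 VAR.
Step 9 — Apparent power: |S| = 0.004803 VA.
Step 10 — Power factor: PF = P/|S| = 0.01837 (leading).

(a) P = 8.824e-05 W  (b) Q = -0.004802 VAR  (c) S = 0.004803 VA  (d) PF = 0.01837 (leading)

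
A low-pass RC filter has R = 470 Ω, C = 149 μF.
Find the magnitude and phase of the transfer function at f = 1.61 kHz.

Step 1 — Angular frequency: ω = 2π·1610 = 1.012e+04 rad/s.
Step 2 — Transfer function: H(jω) = 1/(1 + jωRC).
Step 3 — Denominator: 1 + jωRC = 1 + j·1.012e+04·470·0.000149 = 1 + j708.4.
Step 4 — H = 1.993e-06 - j0.001412.
Step 5 — Magnitude: |H| = 0.001412 (-57.0 dB); phase: φ = -89.9°.

|H| = 0.001412 (-57.0 dB), φ = -89.9°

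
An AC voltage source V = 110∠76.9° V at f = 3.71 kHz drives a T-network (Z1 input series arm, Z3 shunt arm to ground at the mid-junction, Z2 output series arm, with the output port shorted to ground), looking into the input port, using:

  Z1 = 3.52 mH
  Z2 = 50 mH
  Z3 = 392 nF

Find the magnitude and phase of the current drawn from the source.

Step 1 — Angular frequency: ω = 2π·f = 2π·3710 = 2.331e+04 rad/s.
Step 2 — Component impedances:
  Z1: Z = jωL = j·2.331e+04·0.00352 = 0 + j82.05 Ω
  Z2: Z = jωL = j·2.331e+04·0.05 = 0 + j1166 Ω
  Z3: Z = 1/(jωC) = -j/(ω·C) = 0 - j109.4 Ω
Step 3 — With the output port shorted to ground, the output series arm Z2 runs from the junction to ground; the shunt arm Z3 also runs from the junction to ground. They appear in parallel: Z3 || Z2 = 0 - j120.8 Ω.
Step 4 — Series with input arm Z1: Z_in = Z1 + (Z3 || Z2) = 0 - j38.72 Ω = 38.72∠-90.0° Ω.
Step 5 — Source phasor: V = 110∠76.9° V = 24.93 + j107.1 V.
Step 6 — Ohm's law: I = V / Z_total = (24.93 + j107.1) / (0 - j38.72) = -2.767 + j0.6439 A.
Step 7 — Convert to polar: |I| = 2.841 A, ∠I = 166.9°.

I = 2.841∠166.9° A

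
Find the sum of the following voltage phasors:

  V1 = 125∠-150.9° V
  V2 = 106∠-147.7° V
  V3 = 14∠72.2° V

Step 1 — Convert each phasor to rectangular form:
  V1 = 125·(cos(-150.9°) + j·sin(-150.9°)) = -109.2 - j60.79 V
  V2 = 106·(cos(-147.7°) + j·sin(-147.7°)) = -89.6 - j56.64 V
  V3 = 14·(cos(72.2°) + j·sin(72.2°)) = 4.28 + j13.33 V
Step 2 — Sum components: V_total = -194.5 - j104.1 V.
Step 3 — Convert to polar: |V_total| = 220.6 V, ∠V_total = -151.8°.

V_total = 220.6∠-151.8° V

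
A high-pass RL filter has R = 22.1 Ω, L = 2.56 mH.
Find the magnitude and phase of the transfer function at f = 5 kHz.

Step 1 — Angular frequency: ω = 2π·5000 = 3.142e+04 rad/s.
Step 2 — Transfer function: H(jω) = jωL/(R + jωL).
Step 3 — Numerator jωL = j·80.42; denominator R + jωL = 22.1 + j80.42.
Step 4 — H = 0.9298 + j0.2555.
Step 5 — Magnitude: |H| = 0.9643 (-0.3 dB); phase: φ = 15.4°.

|H| = 0.9643 (-0.3 dB), φ = 15.4°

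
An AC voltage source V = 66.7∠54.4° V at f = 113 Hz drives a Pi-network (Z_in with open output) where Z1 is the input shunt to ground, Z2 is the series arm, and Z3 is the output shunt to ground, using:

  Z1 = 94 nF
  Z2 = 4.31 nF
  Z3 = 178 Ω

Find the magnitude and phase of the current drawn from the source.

Step 1 — Angular frequency: ω = 2π·f = 2π·113 = 710 rad/s.
Step 2 — Component impedances:
  Z1: Z = 1/(jωC) = -j/(ω·C) = 0 - j1.498e+04 Ω
  Z2: Z = 1/(jωC) = -j/(ω·C) = 0 - j3.268e+05 Ω
  Z3: Z = R = 178 Ω
Step 3 — With open output, the series arm Z2 and the output shunt Z3 appear in series to ground: Z2 + Z3 = 178 - j3.268e+05 Ω.
Step 4 — Parallel with input shunt Z1: Z_in = Z1 || (Z2 + Z3) = 0.3421 - j1.433e+04 Ω = 1.433e+04∠-90.0° Ω.
Step 5 — Source phasor: V = 66.7∠54.4° V = 38.83 + j54.23 V.
Step 6 — Ohm's law: I = V / Z_total = (38.83 + j54.23) / (0.3421 - j1.433e+04) = -0.003785 + j0.00271 A.
Step 7 — Convert to polar: |I| = 0.004656 A, ∠I = 144.4°.

I = 0.004656∠144.4° A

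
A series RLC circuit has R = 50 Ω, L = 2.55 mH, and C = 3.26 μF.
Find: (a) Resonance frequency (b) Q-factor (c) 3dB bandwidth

Step 1 — Resonance condition Im(Z)=0 gives ω₀ = 1/√(LC).
Step 2 — ω₀ = 1/√(0.00255·3.26e-06) = 1.097e+04 rad/s.
Step 3 — f₀ = ω₀/(2π) = 1746 Hz.
Step 4 — Series Q: Q = ω₀L/R = 1.097e+04·0.00255/50 = 0.5594.
Step 5 — 3dB bandwidth: Δω = ω₀/Q = 1.961e+04 rad/s; BW = Δω/(2π) = 3121 Hz.

(a) f₀ = 1746 Hz  (b) Q = 0.5594  (c) BW = 3121 Hz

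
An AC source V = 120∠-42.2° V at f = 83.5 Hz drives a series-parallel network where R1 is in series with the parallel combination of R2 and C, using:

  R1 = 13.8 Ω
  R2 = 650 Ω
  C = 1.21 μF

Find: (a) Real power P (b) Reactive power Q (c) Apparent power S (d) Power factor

Step 1 — Angular frequency: ω = 2π·f = 2π·83.5 = 524.6 rad/s.
Step 2 — Component impedances:
  R1: Z = R = 13.8 Ω
  R2: Z = R = 650 Ω
  C: Z = 1/(jωC) = -j/(ω·C) = 0 - j1575 Ω
Step 3 — Parallel branch: R2 || C = 1/(1/R2 + 1/C) = 555.4 - j229.2 Ω.
Step 4 — Series with R1: Z_total = R1 + (R2 || C) = 569.2 - j229.2 Ω = 613.6∠-21.9° Ω.
Step 5 — Source phasor: V = 120∠-42.2° V = 88.9 - j80.61 V.
Step 6 — Current: I = V / Z = 0.1834 - j0.06775 A = 0.1956∠-20.3° A.
Step 7 — Complex power: S = V·I* = 21.77 - j8.765 VA.
Step 8 — Real power: P = Re(S) = 21.77 W.
Step 9 — Reactive power: Q = Im(S) = -8.765 VAR.
Step 10 — Apparent power: |S| = 23.47 VA.
Step 11 — Power factor: PF = P/|S| = 0.9276 (leading).

(a) P = 21.77 W  (b) Q = -8.765 VAR  (c) S = 23.47 VA  (d) PF = 0.9276 (leading)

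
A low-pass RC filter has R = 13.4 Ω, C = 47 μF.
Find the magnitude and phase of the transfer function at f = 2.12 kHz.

Step 1 — Angular frequency: ω = 2π·2120 = 1.332e+04 rad/s.
Step 2 — Transfer function: H(jω) = 1/(1 + jωRC).
Step 3 — Denominator: 1 + jωRC = 1 + j·1.332e+04·13.4·4.7e-05 = 1 + j8.389.
Step 4 — H = 0.01401 - j0.1175.
Step 5 — Magnitude: |H| = 0.1184 (-18.5 dB); phase: φ = -83.2°.

|H| = 0.1184 (-18.5 dB), φ = -83.2°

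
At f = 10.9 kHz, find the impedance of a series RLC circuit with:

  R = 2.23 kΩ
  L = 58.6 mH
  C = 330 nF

Step 1 — Angular frequency: ω = 2π·f = 2π·1.09e+04 = 6.849e+04 rad/s.
Step 2 — Component impedances:
  R: Z = R = 2230 Ω
  L: Z = jωL = j·6.849e+04·0.0586 = 0 + j4013 Ω
  C: Z = 1/(jωC) = -j/(ω·C) = 0 - j44.25 Ω
Step 3 — Series combination: Z_total = R + L + C = 2230 + j3969 Ω = 4553∠60.7° Ω.

Z = 2230 + j3969 Ω = 4553∠60.7° Ω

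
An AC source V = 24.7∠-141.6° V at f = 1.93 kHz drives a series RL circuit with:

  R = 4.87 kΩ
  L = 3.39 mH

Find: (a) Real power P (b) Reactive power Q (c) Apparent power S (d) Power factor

Step 1 — Angular frequency: ω = 2π·f = 2π·1930 = 1.213e+04 rad/s.
Step 2 — Component impedances:
  R: Z = R = 4870 Ω
  L: Z = jωL = j·1.213e+04·0.00339 = 0 + j41.11 Ω
Step 3 — Series combination: Z_total = R + L = 4870 + j41.11 Ω = 4870∠0.5° Ω.
Step 4 — Source phasor: V = 24.7∠-141.6° V = -19.36 - j15.34 V.
Step 5 — Current: I = V / Z = -0.004001 - j0.003117 A = 0.005072∠-142.1° A.
Step 6 — Complex power: S = V·I* = 0.1253 + j0.001057 VA.
Step 7 — Real power: P = Re(S) = 0.1253 W.
Step 8 — Reactive power: Q = Im(S) = 0.001057 VAR.
Step 9 — Apparent power: |S| = 0.1253 VA.
Step 10 — Power factor: PF = P/|S| = 1 (lagging).

(a) P = 0.1253 W  (b) Q = 0.001057 VAR  (c) S = 0.1253 VA  (d) PF = 1 (lagging)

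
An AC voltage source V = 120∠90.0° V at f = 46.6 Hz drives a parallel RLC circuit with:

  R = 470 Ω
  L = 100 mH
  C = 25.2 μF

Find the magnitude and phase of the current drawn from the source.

Step 1 — Angular frequency: ω = 2π·f = 2π·46.6 = 292.8 rad/s.
Step 2 — Component impedances:
  R: Z = R = 470 Ω
  L: Z = jωL = j·292.8·0.1 = 0 + j29.28 Ω
  C: Z = 1/(jωC) = -j/(ω·C) = 0 - j135.5 Ω
Step 3 — Parallel combination: 1/Z_total = 1/R + 1/L + 1/C; Z_total = 2.949 + j37.11 Ω = 37.23∠85.5° Ω.
Step 4 — Source phasor: V = 120∠90.0° V = 0 + j120 V.
Step 5 — Ohm's law: I = V / Z_total = (0 + j120) / (2.949 + j37.11) = 3.213 + j0.2553 A.
Step 6 — Convert to polar: |I| = 3.223 A, ∠I = 4.5°.

I = 3.223∠4.5° A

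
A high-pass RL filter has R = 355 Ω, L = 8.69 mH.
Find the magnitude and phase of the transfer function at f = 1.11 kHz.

Step 1 — Angular frequency: ω = 2π·1110 = 6974 rad/s.
Step 2 — Transfer function: H(jω) = jωL/(R + jωL).
Step 3 — Numerator jωL = j·60.61; denominator R + jωL = 355 + j60.61.
Step 4 — H = 0.02832 + j0.1659.
Step 5 — Magnitude: |H| = 0.1683 (-15.5 dB); phase: φ = 80.3°.

|H| = 0.1683 (-15.5 dB), φ = 80.3°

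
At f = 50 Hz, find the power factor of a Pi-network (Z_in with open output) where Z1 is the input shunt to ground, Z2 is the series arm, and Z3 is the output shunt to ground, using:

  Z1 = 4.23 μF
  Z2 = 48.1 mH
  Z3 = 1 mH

Step 1 — Angular frequency: ω = 2π·f = 2π·50 = 314.2 rad/s.
Step 2 — Component impedances:
  Z1: Z = 1/(jωC) = -j/(ω·C) = 0 - j752.5 Ω
  Z2: Z = jωL = j·314.2·0.0481 = 0 + j15.11 Ω
  Z3: Z = jωL = j·314.2·0.001 = 0 + j0.3142 Ω
Step 3 — With open output, the series arm Z2 and the output shunt Z3 appear in series to ground: Z2 + Z3 = 0 + j15.43 Ω.
Step 4 — Parallel with input shunt Z1: Z_in = Z1 || (Z2 + Z3) = 0 + j15.75 Ω = 15.75∠90.0° Ω.
Step 5 — Power factor: PF = cos(φ) = Re(Z)/|Z| = -0/15.75 = -0.
Step 6 — Type: Im(Z) = 15.75 ⇒ lagging (phase φ = 90.0°).

PF = -0 (lagging, φ = 90.0°)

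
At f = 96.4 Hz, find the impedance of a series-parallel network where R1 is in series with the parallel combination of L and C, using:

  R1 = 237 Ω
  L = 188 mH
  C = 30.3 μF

Step 1 — Angular frequency: ω = 2π·f = 2π·96.4 = 605.7 rad/s.
Step 2 — Component impedances:
  R1: Z = R = 237 Ω
  L: Z = jωL = j·605.7·0.188 = 0 + j113.9 Ω
  C: Z = 1/(jωC) = -j/(ω·C) = 0 - j54.49 Ω
Step 3 — Parallel branch: L || C = 1/(1/L + 1/C) = 0 - j104.5 Ω.
Step 4 — Series with R1: Z_total = R1 + (L || C) = 237 - j104.5 Ω = 259∠-23.8° Ω.

Z = 237 - j104.5 Ω = 259∠-23.8° Ω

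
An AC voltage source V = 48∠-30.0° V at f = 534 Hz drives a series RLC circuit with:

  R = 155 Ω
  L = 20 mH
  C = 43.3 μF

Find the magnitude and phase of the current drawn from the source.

Step 1 — Angular frequency: ω = 2π·f = 2π·534 = 3355 rad/s.
Step 2 — Component impedances:
  R: Z = R = 155 Ω
  L: Z = jωL = j·3355·0.02 = 0 + j67.1 Ω
  C: Z = 1/(jωC) = -j/(ω·C) = 0 - j6.883 Ω
Step 3 — Series combination: Z_total = R + L + C = 155 + j60.22 Ω = 166.3∠21.2° Ω.
Step 4 — Source phasor: V = 48∠-30.0° V = 41.57 - j24 V.
Step 5 — Ohm's law: I = V / Z_total = (41.57 - j24) / (155 + j60.22) = 0.1807 - j0.2251 A.
Step 6 — Convert to polar: |I| = 0.2887 A, ∠I = -51.2°.

I = 0.2887∠-51.2° A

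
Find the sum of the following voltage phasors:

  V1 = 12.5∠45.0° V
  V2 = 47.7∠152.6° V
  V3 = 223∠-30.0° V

Step 1 — Convert each phasor to rectangular form:
  V1 = 12.5·(cos(45.0°) + j·sin(45.0°)) = 8.839 + j8.839 V
  V2 = 47.7·(cos(152.6°) + j·sin(152.6°)) = -42.35 + j21.95 V
  V3 = 223·(cos(-30.0°) + j·sin(-30.0°)) = 193.1 - j111.5 V
Step 2 — Sum components: V_total = 159.6 - j80.71 V.
Step 3 — Convert to polar: |V_total| = 178.9 V, ∠V_total = -26.8°.

V_total = 178.9∠-26.8° V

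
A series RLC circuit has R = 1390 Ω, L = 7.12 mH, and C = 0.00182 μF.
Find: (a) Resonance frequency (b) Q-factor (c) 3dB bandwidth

Step 1 — Resonance condition Im(Z)=0 gives ω₀ = 1/√(LC).
Step 2 — ω₀ = 1/√(0.00712·1.82e-09) = 2.778e+05 rad/s.
Step 3 — f₀ = ω₀/(2π) = 4.421e+04 Hz.
Step 4 — Series Q: Q = ω₀L/R = 2.778e+05·0.00712/1390 = 1.423.
Step 5 — 3dB bandwidth: Δω = ω₀/Q = 1.952e+05 rad/s; BW = Δω/(2π) = 3.107e+04 Hz.

(a) f₀ = 4.421e+04 Hz  (b) Q = 1.423  (c) BW = 3.107e+04 Hz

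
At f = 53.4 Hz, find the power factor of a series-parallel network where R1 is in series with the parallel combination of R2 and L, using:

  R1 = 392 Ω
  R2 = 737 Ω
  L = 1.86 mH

Step 1 — Angular frequency: ω = 2π·f = 2π·53.4 = 335.5 rad/s.
Step 2 — Component impedances:
  R1: Z = R = 392 Ω
  R2: Z = R = 737 Ω
  L: Z = jωL = j·335.5·0.00186 = 0 + j0.6241 Ω
Step 3 — Parallel branch: R2 || L = 1/(1/R2 + 1/L) = 0.0005284 + j0.6241 Ω.
Step 4 — Series with R1: Z_total = R1 + (R2 || L) = 392 + j0.6241 Ω = 392∠0.1° Ω.
Step 5 — Power factor: PF = cos(φ) = Re(Z)/|Z| = 392/392 = 1.
Step 6 — Type: Im(Z) = 0.6241 ⇒ lagging (phase φ = 0.1°).

PF = 1 (lagging, φ = 0.1°)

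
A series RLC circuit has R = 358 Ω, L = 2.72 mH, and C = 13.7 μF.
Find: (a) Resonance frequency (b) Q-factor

Step 1 — Resonance condition Im(Z)=0 gives ω₀ = 1/√(LC).
Step 2 — ω₀ = 1/√(0.00272·1.37e-05) = 5180 rad/s.
Step 3 — f₀ = ω₀/(2π) = 824.5 Hz.
Step 4 — Series Q: Q = ω₀L/R = 5180·0.00272/358 = 0.03936.

(a) f₀ = 824.5 Hz  (b) Q = 0.03936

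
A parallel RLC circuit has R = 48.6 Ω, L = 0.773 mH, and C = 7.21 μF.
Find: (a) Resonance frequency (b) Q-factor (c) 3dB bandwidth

Step 1 — Resonance: ω₀ = 1/√(LC) = 1/√(0.000773·7.21e-06) = 1.339e+04 rad/s.
Step 2 — f₀ = ω₀/(2π) = 2132 Hz.
Step 3 — Parallel Q: Q = R/(ω₀L) = 48.6/(1.339e+04·0.000773) = 4.694.
Step 4 — Bandwidth: Δω = ω₀/Q = 2854 rad/s; BW = Δω/(2π) = 454.2 Hz.

(a) f₀ = 2132 Hz  (b) Q = 4.694  (c) BW = 454.2 Hz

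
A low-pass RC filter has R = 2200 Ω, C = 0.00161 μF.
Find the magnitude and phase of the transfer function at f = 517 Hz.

Step 1 — Angular frequency: ω = 2π·517 = 3248 rad/s.
Step 2 — Transfer function: H(jω) = 1/(1 + jωRC).
Step 3 — Denominator: 1 + jωRC = 1 + j·3248·2200·1.61e-09 = 1 + j0.01151.
Step 4 — H = 0.9999 - j0.0115.
Step 5 — Magnitude: |H| = 0.9999 (-0.0 dB); phase: φ = -0.7°.

|H| = 0.9999 (-0.0 dB), φ = -0.7°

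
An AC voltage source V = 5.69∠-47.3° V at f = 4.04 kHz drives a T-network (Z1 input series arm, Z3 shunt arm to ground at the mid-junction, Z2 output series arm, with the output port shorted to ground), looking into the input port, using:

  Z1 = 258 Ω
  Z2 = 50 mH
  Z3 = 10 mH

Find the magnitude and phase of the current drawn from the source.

Step 1 — Angular frequency: ω = 2π·f = 2π·4040 = 2.538e+04 rad/s.
Step 2 — Component impedances:
  Z1: Z = R = 258 Ω
  Z2: Z = jωL = j·2.538e+04·0.05 = 0 + j1269 Ω
  Z3: Z = jωL = j·2.538e+04·0.01 = 0 + j253.8 Ω
Step 3 — With the output port shorted to ground, the output series arm Z2 runs from the junction to ground; the shunt arm Z3 also runs from the junction to ground. They appear in parallel: Z3 || Z2 = 0 + j211.5 Ω.
Step 4 — Series with input arm Z1: Z_in = Z1 + (Z3 || Z2) = 258 + j211.5 Ω = 333.6∠39.3° Ω.
Step 5 — Source phasor: V = 5.69∠-47.3° V = 3.859 - j4.182 V.
Step 6 — Ohm's law: I = V / Z_total = (3.859 - j4.182) / (258 + j211.5) = 0.0009971 - j0.01703 A.
Step 7 — Convert to polar: |I| = 0.01705 A, ∠I = -86.6°.

I = 0.01705∠-86.6° A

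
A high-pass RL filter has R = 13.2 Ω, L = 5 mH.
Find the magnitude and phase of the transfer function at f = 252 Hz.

Step 1 — Angular frequency: ω = 2π·252 = 1583 rad/s.
Step 2 — Transfer function: H(jω) = jωL/(R + jωL).
Step 3 — Numerator jωL = j·7.917; denominator R + jωL = 13.2 + j7.917.
Step 4 — H = 0.2645 + j0.4411.
Step 5 — Magnitude: |H| = 0.5143 (-5.8 dB); phase: φ = 59.0°.

|H| = 0.5143 (-5.8 dB), φ = 59.0°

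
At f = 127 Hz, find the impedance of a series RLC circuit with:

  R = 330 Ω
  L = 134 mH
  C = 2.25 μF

Step 1 — Angular frequency: ω = 2π·f = 2π·127 = 798 rad/s.
Step 2 — Component impedances:
  R: Z = R = 330 Ω
  L: Z = jωL = j·798·0.134 = 0 + j106.9 Ω
  C: Z = 1/(jωC) = -j/(ω·C) = 0 - j557 Ω
Step 3 — Series combination: Z_total = R + L + C = 330 - j450 Ω = 558.1∠-53.7° Ω.

Z = 330 - j450 Ω = 558.1∠-53.7° Ω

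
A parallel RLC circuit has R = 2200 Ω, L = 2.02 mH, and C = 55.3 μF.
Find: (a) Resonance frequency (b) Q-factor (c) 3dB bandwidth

Step 1 — Resonance: ω₀ = 1/√(LC) = 1/√(0.00202·5.53e-05) = 2992 rad/s.
Step 2 — f₀ = ω₀/(2π) = 476.2 Hz.
Step 3 — Parallel Q: Q = R/(ω₀L) = 2200/(2992·0.00202) = 364.
Step 4 — Bandwidth: Δω = ω₀/Q = 8.22 rad/s; BW = Δω/(2π) = 1.308 Hz.

(a) f₀ = 476.2 Hz  (b) Q = 364  (c) BW = 1.308 Hz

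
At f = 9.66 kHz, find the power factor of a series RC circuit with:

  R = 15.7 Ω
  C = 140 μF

Step 1 — Angular frequency: ω = 2π·f = 2π·9660 = 6.07e+04 rad/s.
Step 2 — Component impedances:
  R: Z = R = 15.7 Ω
  C: Z = 1/(jωC) = -j/(ω·C) = 0 - j0.1177 Ω
Step 3 — Series combination: Z_total = R + C = 15.7 - j0.1177 Ω = 15.7∠-0.4° Ω.
Step 4 — Power factor: PF = cos(φ) = Re(Z)/|Z| = 15.7/15.7 = 1.
Step 5 — Type: Im(Z) = -0.1177 ⇒ leading (phase φ = -0.4°).

PF = 1 (leading, φ = -0.4°)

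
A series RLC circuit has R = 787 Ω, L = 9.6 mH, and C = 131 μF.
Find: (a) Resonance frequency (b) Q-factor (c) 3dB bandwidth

Step 1 — Resonance: ω₀ = 1/√(LC) = 1/√(0.0096·0.000131) = 891.7 rad/s.
Step 2 — f₀ = ω₀/(2π) = 141.9 Hz.
Step 3 — Series Q: Q = ω₀L/R = 891.7·0.0096/787 = 0.01088.
Step 4 — Bandwidth: Δω = ω₀/Q = 8.198e+04 rad/s; BW = Δω/(2π) = 1.305e+04 Hz.

(a) f₀ = 141.9 Hz  (b) Q = 0.01088  (c) BW = 1.305e+04 Hz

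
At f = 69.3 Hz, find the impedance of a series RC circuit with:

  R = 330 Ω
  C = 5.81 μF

Step 1 — Angular frequency: ω = 2π·f = 2π·69.3 = 435.4 rad/s.
Step 2 — Component impedances:
  R: Z = R = 330 Ω
  C: Z = 1/(jωC) = -j/(ω·C) = 0 - j395.3 Ω
Step 3 — Series combination: Z_total = R + C = 330 - j395.3 Ω = 514.9∠-50.1° Ω.

Z = 330 - j395.3 Ω = 514.9∠-50.1° Ω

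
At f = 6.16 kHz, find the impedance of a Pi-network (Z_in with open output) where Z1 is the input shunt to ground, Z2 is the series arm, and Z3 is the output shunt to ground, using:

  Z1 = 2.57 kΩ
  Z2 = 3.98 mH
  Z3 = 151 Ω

Step 1 — Angular frequency: ω = 2π·f = 2π·6160 = 3.87e+04 rad/s.
Step 2 — Component impedances:
  Z1: Z = R = 2570 Ω
  Z2: Z = jωL = j·3.87e+04·0.00398 = 0 + j154 Ω
  Z3: Z = R = 151 Ω
Step 3 — With open output, the series arm Z2 and the output shunt Z3 appear in series to ground: Z2 + Z3 = 151 + j154 Ω.
Step 4 — Parallel with input shunt Z1: Z_in = Z1 || (Z2 + Z3) = 150.4 + j137 Ω = 203.4∠42.3° Ω.

Z = 150.4 + j137 Ω = 203.4∠42.3° Ω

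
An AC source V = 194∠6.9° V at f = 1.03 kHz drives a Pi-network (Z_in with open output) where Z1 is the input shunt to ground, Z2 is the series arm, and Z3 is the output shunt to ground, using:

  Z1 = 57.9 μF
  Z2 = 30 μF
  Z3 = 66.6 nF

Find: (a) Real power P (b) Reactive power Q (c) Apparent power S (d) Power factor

Step 1 — Angular frequency: ω = 2π·f = 2π·1030 = 6472 rad/s.
Step 2 — Component impedances:
  Z1: Z = 1/(jωC) = -j/(ω·C) = 0 - j2.669 Ω
  Z2: Z = 1/(jωC) = -j/(ω·C) = 0 - j5.151 Ω
  Z3: Z = 1/(jωC) = -j/(ω·C) = 0 - j2320 Ω
Step 3 — With open output, the series arm Z2 and the output shunt Z3 appear in series to ground: Z2 + Z3 = 0 - j2325 Ω.
Step 4 — Parallel with input shunt Z1: Z_in = Z1 || (Z2 + Z3) = 0 - j2.666 Ω = 2.666∠-90.0° Ω.
Step 5 — Source phasor: V = 194∠6.9° V = 192.6 + j23.31 V.
Step 6 — Current: I = V / Z = -8.743 + j72.25 A = 72.78∠96.9° A.
Step 7 — Complex power: S = V·I* = 0 - j1.412e+04 VA.
Step 8 — Real power: P = Re(S) = 0 W.
Step 9 — Reactive power: Q = Im(S) = -1.412e+04 VAR.
Step 10 — Apparent power: |S| = 1.412e+04 VA.
Step 11 — Power factor: PF = P/|S| = 0 (leading).

(a) P = 0 W  (b) Q = -1.412e+04 VAR  (c) S = 1.412e+04 VA  (d) PF = 0 (leading)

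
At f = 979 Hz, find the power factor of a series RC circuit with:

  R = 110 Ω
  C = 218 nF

Step 1 — Angular frequency: ω = 2π·f = 2π·979 = 6151 rad/s.
Step 2 — Component impedances:
  R: Z = R = 110 Ω
  C: Z = 1/(jωC) = -j/(ω·C) = 0 - j745.7 Ω
Step 3 — Series combination: Z_total = R + C = 110 - j745.7 Ω = 753.8∠-81.6° Ω.
Step 4 — Power factor: PF = cos(φ) = Re(Z)/|Z| = 110/753.8 = 0.1459.
Step 5 — Type: Im(Z) = -745.7 ⇒ leading (phase φ = -81.6°).

PF = 0.1459 (leading, φ = -81.6°)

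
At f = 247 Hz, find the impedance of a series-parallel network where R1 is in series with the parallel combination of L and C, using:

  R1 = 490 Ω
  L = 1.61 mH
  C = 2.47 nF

Step 1 — Angular frequency: ω = 2π·f = 2π·247 = 1552 rad/s.
Step 2 — Component impedances:
  R1: Z = R = 490 Ω
  L: Z = jωL = j·1552·0.00161 = 0 + j2.499 Ω
  C: Z = 1/(jωC) = -j/(ω·C) = 0 - j2.609e+05 Ω
Step 3 — Parallel branch: L || C = 1/(1/L + 1/C) = 0 + j2.499 Ω.
Step 4 — Series with R1: Z_total = R1 + (L || C) = 490 + j2.499 Ω = 490∠0.3° Ω.

Z = 490 + j2.499 Ω = 490∠0.3° Ω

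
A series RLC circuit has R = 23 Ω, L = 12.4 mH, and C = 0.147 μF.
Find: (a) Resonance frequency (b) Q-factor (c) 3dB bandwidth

Step 1 — Resonance condition Im(Z)=0 gives ω₀ = 1/√(LC).
Step 2 — ω₀ = 1/√(0.0124·1.47e-07) = 2.342e+04 rad/s.
Step 3 — f₀ = ω₀/(2π) = 3728 Hz.
Step 4 — Series Q: Q = ω₀L/R = 2.342e+04·0.0124/23 = 12.63.
Step 5 — 3dB bandwidth: Δω = ω₀/Q = 1855 rad/s; BW = Δω/(2π) = 295.2 Hz.

(a) f₀ = 3728 Hz  (b) Q = 12.63  (c) BW = 295.2 Hz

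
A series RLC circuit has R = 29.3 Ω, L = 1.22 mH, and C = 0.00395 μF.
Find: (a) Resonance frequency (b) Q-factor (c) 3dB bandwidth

Step 1 — Resonance condition Im(Z)=0 gives ω₀ = 1/√(LC).
Step 2 — ω₀ = 1/√(0.00122·3.95e-09) = 4.555e+05 rad/s.
Step 3 — f₀ = ω₀/(2π) = 7.25e+04 Hz.
Step 4 — Series Q: Q = ω₀L/R = 4.555e+05·0.00122/29.3 = 18.97.
Step 5 — 3dB bandwidth: Δω = ω₀/Q = 2.402e+04 rad/s; BW = Δω/(2π) = 3822 Hz.

(a) f₀ = 7.25e+04 Hz  (b) Q = 18.97  (c) BW = 3822 Hz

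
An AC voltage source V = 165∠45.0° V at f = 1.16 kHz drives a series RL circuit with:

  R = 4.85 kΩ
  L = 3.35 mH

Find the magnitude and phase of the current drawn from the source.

Step 1 — Angular frequency: ω = 2π·f = 2π·1160 = 7288 rad/s.
Step 2 — Component impedances:
  R: Z = R = 4850 Ω
  L: Z = jωL = j·7288·0.00335 = 0 + j24.42 Ω
Step 3 — Series combination: Z_total = R + L = 4850 + j24.42 Ω = 4850∠0.3° Ω.
Step 4 — Source phasor: V = 165∠45.0° V = 116.7 + j116.7 V.
Step 5 — Ohm's law: I = V / Z_total = (116.7 + j116.7) / (4850 + j24.42) = 0.02418 + j0.02393 A.
Step 6 — Convert to polar: |I| = 0.03402 A, ∠I = 44.7°.

I = 0.03402∠44.7° A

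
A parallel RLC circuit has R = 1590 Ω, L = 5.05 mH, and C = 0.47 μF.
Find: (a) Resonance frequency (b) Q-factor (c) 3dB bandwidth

Step 1 — Resonance: ω₀ = 1/√(LC) = 1/√(0.00505·4.7e-07) = 2.053e+04 rad/s.
Step 2 — f₀ = ω₀/(2π) = 3267 Hz.
Step 3 — Parallel Q: Q = R/(ω₀L) = 1590/(2.053e+04·0.00505) = 15.34.
Step 4 — Bandwidth: Δω = ω₀/Q = 1338 rad/s; BW = Δω/(2π) = 213 Hz.

(a) f₀ = 3267 Hz  (b) Q = 15.34  (c) BW = 213 Hz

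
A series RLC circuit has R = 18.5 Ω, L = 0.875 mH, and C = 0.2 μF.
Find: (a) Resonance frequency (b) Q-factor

Step 1 — Resonance condition Im(Z)=0 gives ω₀ = 1/√(LC).
Step 2 — ω₀ = 1/√(0.000875·2e-07) = 7.559e+04 rad/s.
Step 3 — f₀ = ω₀/(2π) = 1.203e+04 Hz.
Step 4 — Series Q: Q = ω₀L/R = 7.559e+04·0.000875/18.5 = 3.575.

(a) f₀ = 1.203e+04 Hz  (b) Q = 3.575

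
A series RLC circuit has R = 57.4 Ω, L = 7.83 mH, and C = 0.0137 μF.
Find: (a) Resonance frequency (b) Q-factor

Step 1 — Resonance condition Im(Z)=0 gives ω₀ = 1/√(LC).
Step 2 — ω₀ = 1/√(0.00783·1.37e-08) = 9.655e+04 rad/s.
Step 3 — f₀ = ω₀/(2π) = 1.537e+04 Hz.
Step 4 — Series Q: Q = ω₀L/R = 9.655e+04·0.00783/57.4 = 13.17.

(a) f₀ = 1.537e+04 Hz  (b) Q = 13.17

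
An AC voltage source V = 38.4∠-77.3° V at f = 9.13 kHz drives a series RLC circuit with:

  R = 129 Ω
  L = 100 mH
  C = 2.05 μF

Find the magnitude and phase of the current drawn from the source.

Step 1 — Angular frequency: ω = 2π·f = 2π·9130 = 5.737e+04 rad/s.
Step 2 — Component impedances:
  R: Z = R = 129 Ω
  L: Z = jωL = j·5.737e+04·0.1 = 0 + j5737 Ω
  C: Z = 1/(jωC) = -j/(ω·C) = 0 - j8.503 Ω
Step 3 — Series combination: Z_total = R + L + C = 129 + j5728 Ω = 5729∠88.7° Ω.
Step 4 — Source phasor: V = 38.4∠-77.3° V = 8.442 - j37.46 V.
Step 5 — Ohm's law: I = V / Z_total = (8.442 - j37.46) / (129 + j5728) = -0.006503 - j0.00162 A.
Step 6 — Convert to polar: |I| = 0.006702 A, ∠I = -166.0°.

I = 0.006702∠-166.0° A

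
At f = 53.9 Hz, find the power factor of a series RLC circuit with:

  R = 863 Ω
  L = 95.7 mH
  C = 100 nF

Step 1 — Angular frequency: ω = 2π·f = 2π·53.9 = 338.7 rad/s.
Step 2 — Component impedances:
  R: Z = R = 863 Ω
  L: Z = jωL = j·338.7·0.0957 = 0 + j32.41 Ω
  C: Z = 1/(jωC) = -j/(ω·C) = 0 - j2.953e+04 Ω
Step 3 — Series combination: Z_total = R + L + C = 863 - j2.95e+04 Ω = 2.951e+04∠-88.3° Ω.
Step 4 — Power factor: PF = cos(φ) = Re(Z)/|Z| = 863/29508 = 0.02925.
Step 5 — Type: Im(Z) = -2.95e+04 ⇒ leading (phase φ = -88.3°).

PF = 0.02925 (leading, φ = -88.3°)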